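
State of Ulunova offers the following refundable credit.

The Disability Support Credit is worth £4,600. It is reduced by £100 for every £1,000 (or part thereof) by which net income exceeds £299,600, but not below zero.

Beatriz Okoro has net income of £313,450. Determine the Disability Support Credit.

£3,200

Disability Support Credit: income exceeds £299,600 by £13,850, which is 14 full-or-partial £1,000 increments; reduction = 14 × £100 = £1,400, leaving £3,200.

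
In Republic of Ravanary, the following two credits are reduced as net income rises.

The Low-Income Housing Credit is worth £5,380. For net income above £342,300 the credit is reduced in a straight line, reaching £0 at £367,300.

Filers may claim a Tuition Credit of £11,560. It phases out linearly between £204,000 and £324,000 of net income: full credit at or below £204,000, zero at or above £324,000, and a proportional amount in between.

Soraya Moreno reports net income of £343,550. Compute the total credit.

£5,111

Low-Income Housing Credit: £343,550 is £1,250 into a £25,000 phase-out range, leaving 23,750/25,000 of the credit: £5,380 × 23,750/25,000 = £5,111.
Tuition Credit: £343,550 is at or above £324,000, so the credit is £0.
Total: £5,111 + £0 = £5,111.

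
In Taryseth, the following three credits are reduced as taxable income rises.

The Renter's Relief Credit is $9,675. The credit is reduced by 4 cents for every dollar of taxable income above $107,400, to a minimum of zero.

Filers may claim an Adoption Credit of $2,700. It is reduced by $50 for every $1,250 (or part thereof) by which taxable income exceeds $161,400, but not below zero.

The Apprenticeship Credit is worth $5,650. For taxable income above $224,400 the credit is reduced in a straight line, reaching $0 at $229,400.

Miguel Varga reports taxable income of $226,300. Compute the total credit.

$8,522

Renter's Relief Credit: 4% of the $118,900 excess over $107,400 is $4,756; credit = $9,675 − $4,756 = $4,919.
Adoption Credit: income exceeds $161,400 by $64,900, which is 52 full-or-partial $1,250 increments; reduction = 52 × $50 = $2,600, leaving $100.
Apprenticeship Credit: $226,300 is $1,900 into a $5,000 phase-out range, leaving 3,100/5,000 of the credit: $5,650 × 3,100/5,000 = $3,503.
Total: $4,919 + $100 + $3,503 = $8,522.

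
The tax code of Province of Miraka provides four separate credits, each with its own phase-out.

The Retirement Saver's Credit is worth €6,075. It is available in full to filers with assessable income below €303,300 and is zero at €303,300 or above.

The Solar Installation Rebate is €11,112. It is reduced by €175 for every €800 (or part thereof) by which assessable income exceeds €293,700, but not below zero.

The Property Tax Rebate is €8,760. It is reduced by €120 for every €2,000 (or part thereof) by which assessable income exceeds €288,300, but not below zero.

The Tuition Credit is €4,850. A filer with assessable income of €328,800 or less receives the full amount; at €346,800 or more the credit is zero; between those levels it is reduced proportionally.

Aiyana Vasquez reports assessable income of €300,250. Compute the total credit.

Retirement Saver's Credit: €300,250 is below the €303,300 cutoff, so the full €6,075 applies.
Solar Installation Rebate: income exceeds €293,700 by €6,550, which is 9 full-or-partial €800 increments; reduction = 9 × €175 = €1,575, leaving €9,537.
Property Tax Rebate: income exceeds €288,300 by €11,950, which is 6 full-or-partial €2,000 increments; reduction = 6 × €120 = €720, leaving €8,040.
Tuition Credit: €300,250 is at or below the €328,800 threshold, so the full €4,850 applies.
Total: €6,075 + €9,537 + €8,040 + €4,850 = €28,502.

€28,502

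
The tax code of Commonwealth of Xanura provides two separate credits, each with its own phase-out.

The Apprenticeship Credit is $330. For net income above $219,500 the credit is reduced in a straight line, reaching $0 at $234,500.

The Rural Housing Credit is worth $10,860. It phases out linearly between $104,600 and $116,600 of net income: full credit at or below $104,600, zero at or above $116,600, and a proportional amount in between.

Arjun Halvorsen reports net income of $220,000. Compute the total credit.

Apprenticeship Credit: $220,000 is $500 into a $15,000 phase-out range, leaving 14,500/15,000 of the credit: $330 × 14,500/15,000 = $319.
Rural Housing Credit: $220,000 is at or above $116,600, so the credit is $0.
Total: $319 + $0 = $319.

$319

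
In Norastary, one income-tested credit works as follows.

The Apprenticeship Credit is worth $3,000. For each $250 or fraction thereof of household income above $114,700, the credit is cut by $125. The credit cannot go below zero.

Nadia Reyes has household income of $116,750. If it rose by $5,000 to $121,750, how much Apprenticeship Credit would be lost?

At $116,750 — income exceeds $114,700 by $2,050, which is 9 full-or-partial $250 increments; reduction = 9 × $125 = $1,125, leaving $1,875.
At $121,750 — income exceeds $114,700 by $7,050 → 29 increments × $125 = $3,625 ≥ base, so the credit is $0.
Lost: $1,875 − $0 = $1,875.

$1,875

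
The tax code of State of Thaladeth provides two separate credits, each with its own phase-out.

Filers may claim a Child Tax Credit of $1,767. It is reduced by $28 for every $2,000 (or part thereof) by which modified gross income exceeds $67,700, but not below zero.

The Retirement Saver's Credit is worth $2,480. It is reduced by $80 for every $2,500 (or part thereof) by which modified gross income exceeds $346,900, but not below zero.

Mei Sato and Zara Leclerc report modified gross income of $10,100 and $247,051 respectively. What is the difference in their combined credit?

Mei ($10,100): Child Tax Credit: $10,100 is at or below the $67,700 threshold, so the full $1,767 applies. Retirement Saver's Credit: $10,100 is at or below the $346,900 threshold, so the full $2,480 applies. total $1,767 + $2,480 = $4,247
Zara ($247,051): Child Tax Credit: income exceeds $67,700 by $179,351 → 90 increments × $28 = $2,520 ≥ base, so the credit is $0. Retirement Saver's Credit: $247,051 is at or below the $346,900 threshold, so the full $2,480 applies. total $0 + $2,480 = $2,480
Difference: |$4,247 − $2,480| = $1,767.

$1,767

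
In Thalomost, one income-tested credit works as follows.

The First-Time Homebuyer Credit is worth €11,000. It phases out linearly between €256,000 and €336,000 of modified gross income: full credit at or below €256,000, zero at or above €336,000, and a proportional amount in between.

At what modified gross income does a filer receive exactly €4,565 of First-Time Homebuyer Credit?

€4,565 is 4,565/11,000 of the full €11,000, so 6,435/11,000 of the €80,000 range has been used: income = €256,000 + €80,000 × 6,435/11,000 = €302,800.

€302,800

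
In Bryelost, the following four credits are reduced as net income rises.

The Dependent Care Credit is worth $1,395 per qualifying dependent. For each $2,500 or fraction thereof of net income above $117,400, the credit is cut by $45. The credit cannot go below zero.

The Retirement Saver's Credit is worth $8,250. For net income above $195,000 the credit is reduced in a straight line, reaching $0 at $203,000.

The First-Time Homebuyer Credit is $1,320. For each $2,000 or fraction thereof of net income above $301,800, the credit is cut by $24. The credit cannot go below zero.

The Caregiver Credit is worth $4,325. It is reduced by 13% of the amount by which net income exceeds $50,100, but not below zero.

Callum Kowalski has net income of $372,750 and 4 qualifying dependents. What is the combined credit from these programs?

$1,401

Dependent Care Credit: base = 4 × $1,395 = $5,580. income exceeds $117,400 by $255,350, which is 103 full-or-partial $2,500 increments; reduction = 103 × $45 = $4,635, leaving $945.
Retirement Saver's Credit: $372,750 is at or above $203,000, so the credit is $0.
First-Time Homebuyer Credit: income exceeds $301,800 by $70,950, which is 36 full-or-partial $2,000 increments; reduction = 36 × $24 = $864, leaving $456.
Caregiver Credit: 13% of the $322,650 excess over $50,100 is $41,944.50 ≥ base, so the credit is $0.
Total: $945 + $0 + $456 + $0 = $1,401.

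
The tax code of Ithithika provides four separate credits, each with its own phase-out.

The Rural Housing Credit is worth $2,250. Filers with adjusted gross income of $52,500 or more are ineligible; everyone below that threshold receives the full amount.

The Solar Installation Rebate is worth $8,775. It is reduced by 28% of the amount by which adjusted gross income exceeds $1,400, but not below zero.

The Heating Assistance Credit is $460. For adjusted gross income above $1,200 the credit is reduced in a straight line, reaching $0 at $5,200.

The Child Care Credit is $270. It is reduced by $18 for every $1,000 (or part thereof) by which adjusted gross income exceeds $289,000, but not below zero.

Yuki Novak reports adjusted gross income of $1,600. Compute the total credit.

Rural Housing Credit: $1,600 is below the $52,500 cutoff, so the full $2,250 applies.
Solar Installation Rebate: 28% of the $200 excess over $1,400 is $56; credit = $8,775 − $56 = $8,719.
Heating Assistance Credit: $1,600 is $400 into a $4,000 phase-out range, leaving 3,600/4,000 of the credit: $460 × 3,600/4,000 = $414.
Child Care Credit: $1,600 is at or below the $289,000 threshold, so the full $270 applies.
Total: $2,250 + $8,719 + $414 + $270 = $11,653.

$11,653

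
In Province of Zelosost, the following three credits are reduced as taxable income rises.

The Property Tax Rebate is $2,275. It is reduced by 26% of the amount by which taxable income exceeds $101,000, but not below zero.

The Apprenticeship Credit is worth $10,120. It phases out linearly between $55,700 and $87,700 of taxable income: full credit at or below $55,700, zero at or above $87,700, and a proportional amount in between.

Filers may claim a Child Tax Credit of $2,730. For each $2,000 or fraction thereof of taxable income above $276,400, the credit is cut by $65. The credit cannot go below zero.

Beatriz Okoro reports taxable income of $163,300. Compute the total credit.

$2,730

Property Tax Rebate: 26% of the $62,300 excess over $101,000 is $16,198 ≥ base, so the credit is $0.
Apprenticeship Credit: $163,300 is at or above $87,700, so the credit is $0.
Child Tax Credit: $163,300 is at or below the $276,400 threshold, so the full $2,730 applies.
Total: $0 + $0 + $2,730 = $2,730.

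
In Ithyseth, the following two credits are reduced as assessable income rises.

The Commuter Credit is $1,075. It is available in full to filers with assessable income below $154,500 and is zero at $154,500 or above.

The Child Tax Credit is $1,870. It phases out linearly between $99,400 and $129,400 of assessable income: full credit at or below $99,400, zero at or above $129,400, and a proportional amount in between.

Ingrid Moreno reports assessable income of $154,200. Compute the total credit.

Commuter Credit: $154,200 is below the $154,500 cutoff, so the full $1,075 applies.
Child Tax Credit: $154,200 is at or above $129,400, so the credit is $0.
Total: $1,075 + $0 = $1,075.

$1,075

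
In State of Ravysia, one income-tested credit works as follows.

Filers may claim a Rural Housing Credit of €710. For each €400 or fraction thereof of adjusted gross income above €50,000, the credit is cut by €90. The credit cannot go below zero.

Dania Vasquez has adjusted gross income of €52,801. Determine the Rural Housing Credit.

€0

Rural Housing Credit: income exceeds €50,000 by €2,801 → 8 increments × €90 = €720 ≥ base, so the credit is €0.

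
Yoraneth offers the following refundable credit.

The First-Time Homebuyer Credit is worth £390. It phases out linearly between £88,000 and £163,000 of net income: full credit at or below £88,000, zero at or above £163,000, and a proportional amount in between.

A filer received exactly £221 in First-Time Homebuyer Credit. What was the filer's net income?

£221 is 221/390 of the full £390, so 169/390 of the £75,000 range has been used: income = £88,000 + £75,000 × 169/390 = £120,500.

£120,500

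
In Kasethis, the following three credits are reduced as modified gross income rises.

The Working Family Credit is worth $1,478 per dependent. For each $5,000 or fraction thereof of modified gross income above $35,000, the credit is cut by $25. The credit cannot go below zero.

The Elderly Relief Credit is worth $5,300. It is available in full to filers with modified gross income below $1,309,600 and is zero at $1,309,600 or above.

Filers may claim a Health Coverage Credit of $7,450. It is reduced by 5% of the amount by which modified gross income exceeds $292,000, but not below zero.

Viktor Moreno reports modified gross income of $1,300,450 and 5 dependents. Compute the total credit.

$6,340

Working Family Credit: base = 5 × $1,478 = $7,390. income exceeds $35,000 by $1,265,450, which is 254 full-or-partial $5,000 increments; reduction = 254 × $25 = $6,350, leaving $1,040.
Elderly Relief Credit: $1,300,450 is below the $1,309,600 cutoff, so the full $5,300 applies.
Health Coverage Credit: 5% of the $1,008,450 excess over $292,000 is $50,422.50 ≥ base, so the credit is $0.
Total: $1,040 + $5,300 + $0 = $6,340.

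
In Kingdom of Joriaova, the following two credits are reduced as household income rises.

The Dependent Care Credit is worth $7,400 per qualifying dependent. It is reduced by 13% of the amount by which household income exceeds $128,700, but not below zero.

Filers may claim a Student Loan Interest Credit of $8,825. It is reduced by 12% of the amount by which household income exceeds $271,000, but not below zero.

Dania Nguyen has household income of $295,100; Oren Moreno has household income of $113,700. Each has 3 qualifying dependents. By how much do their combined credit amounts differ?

$24,524

Dania ($295,100): Dependent Care Credit: base = 3 × $7,400 = $22,200. 13% of the $166,400 excess over $128,700 is $21,632; credit = $22,200 − $21,632 = $568. Student Loan Interest Credit: 12% of the $24,100 excess over $271,000 is $2,892; credit = $8,825 − $2,892 = $5,933. total $568 + $5,933 = $6,501
Oren ($113,700): Dependent Care Credit: base = 3 × $7,400 = $22,200. $113,700 is at or below the $128,700 threshold, so the full $22,200 applies. Student Loan Interest Credit: $113,700 is at or below the $271,000 threshold, so the full $8,825 applies. total $22,200 + $8,825 = $31,025
Difference: |$6,501 − $31,025| = $24,524.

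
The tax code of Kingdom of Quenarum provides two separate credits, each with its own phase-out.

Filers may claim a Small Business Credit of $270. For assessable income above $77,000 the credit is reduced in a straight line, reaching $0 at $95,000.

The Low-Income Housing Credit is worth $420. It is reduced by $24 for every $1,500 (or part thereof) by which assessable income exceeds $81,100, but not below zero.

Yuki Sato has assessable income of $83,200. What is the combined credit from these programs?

$549

Small Business Credit: $83,200 is $6,200 into a $18,000 phase-out range, leaving 11,800/18,000 of the credit: $270 × 11,800/18,000 = $177.
Low-Income Housing Credit: income exceeds $81,100 by $2,100, which is 2 full-or-partial $1,500 increments; reduction = 2 × $24 = $48, leaving $372.
Total: $177 + $372 = $549.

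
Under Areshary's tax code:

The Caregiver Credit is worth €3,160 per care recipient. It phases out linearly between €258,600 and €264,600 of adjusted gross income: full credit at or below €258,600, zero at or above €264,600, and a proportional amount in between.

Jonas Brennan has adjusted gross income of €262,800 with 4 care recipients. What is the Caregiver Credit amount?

Caregiver Credit: base = 4 × €3,160 = €12,640. €262,800 is €4,200 into a €6,000 phase-out range, leaving 1,800/6,000 of the credit: €12,640 × 1,800/6,000 = €3,792.

€3,792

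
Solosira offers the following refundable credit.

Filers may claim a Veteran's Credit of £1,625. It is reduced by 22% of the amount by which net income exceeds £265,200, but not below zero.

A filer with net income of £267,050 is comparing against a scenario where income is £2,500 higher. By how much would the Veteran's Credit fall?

£550

At £267,050 — 22% of the £1,850 excess over £265,200 is £407; credit = £1,625 − £407 = £1,218.
At £269,550 — 22% of the £4,350 excess over £265,200 is £957; credit = £1,625 − £957 = £668.
Lost: £1,218 − £668 = £550.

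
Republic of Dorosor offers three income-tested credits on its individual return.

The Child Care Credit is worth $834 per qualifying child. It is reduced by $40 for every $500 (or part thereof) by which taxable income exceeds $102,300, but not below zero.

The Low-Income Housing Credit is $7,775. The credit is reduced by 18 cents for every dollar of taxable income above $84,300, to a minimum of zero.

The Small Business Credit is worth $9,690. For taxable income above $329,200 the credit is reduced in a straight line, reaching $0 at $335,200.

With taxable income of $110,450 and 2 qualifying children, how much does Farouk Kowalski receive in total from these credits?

Child Care Credit: base = 2 × $834 = $1,668. income exceeds $102,300 by $8,150, which is 17 full-or-partial $500 increments; reduction = 17 × $40 = $680, leaving $988.
Low-Income Housing Credit: 18% of the $26,150 excess over $84,300 is $4,707; credit = $7,775 − $4,707 = $3,068.
Small Business Credit: $110,450 is at or below the $329,200 threshold, so the full $9,690 applies.
Total: $988 + $3,068 + $9,690 = $13,746.

$13,746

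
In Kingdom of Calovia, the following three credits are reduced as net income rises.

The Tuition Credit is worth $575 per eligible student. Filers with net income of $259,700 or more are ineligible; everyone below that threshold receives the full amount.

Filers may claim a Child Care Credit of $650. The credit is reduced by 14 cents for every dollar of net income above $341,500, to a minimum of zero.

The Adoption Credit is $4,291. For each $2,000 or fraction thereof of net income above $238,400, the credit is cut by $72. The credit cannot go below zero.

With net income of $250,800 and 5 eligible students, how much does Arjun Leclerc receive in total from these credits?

Tuition Credit: base = 5 × $575 = $2,875. $250,800 is below the $259,700 cutoff, so the full $2,875 applies.
Child Care Credit: $250,800 is at or below the $341,500 threshold, so the full $650 applies.
Adoption Credit: income exceeds $238,400 by $12,400, which is 7 full-or-partial $2,000 increments; reduction = 7 × $72 = $504, leaving $3,787.
Total: $2,875 + $650 + $3,787 = $7,312.

$7,312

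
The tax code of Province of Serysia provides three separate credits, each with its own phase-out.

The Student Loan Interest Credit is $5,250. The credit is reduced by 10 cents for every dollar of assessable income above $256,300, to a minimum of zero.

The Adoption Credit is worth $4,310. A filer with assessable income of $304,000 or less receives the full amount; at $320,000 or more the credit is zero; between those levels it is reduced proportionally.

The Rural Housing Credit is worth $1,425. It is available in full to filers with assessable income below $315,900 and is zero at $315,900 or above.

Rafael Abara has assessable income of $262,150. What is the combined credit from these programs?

$10,400

Student Loan Interest Credit: 10% of the $5,850 excess over $256,300 is $585; credit = $5,250 − $585 = $4,665.
Adoption Credit: $262,150 is at or below the $304,000 threshold, so the full $4,310 applies.
Rural Housing Credit: $262,150 is below the $315,900 cutoff, so the full $1,425 applies.
Total: $4,665 + $4,310 + $1,425 = $10,400.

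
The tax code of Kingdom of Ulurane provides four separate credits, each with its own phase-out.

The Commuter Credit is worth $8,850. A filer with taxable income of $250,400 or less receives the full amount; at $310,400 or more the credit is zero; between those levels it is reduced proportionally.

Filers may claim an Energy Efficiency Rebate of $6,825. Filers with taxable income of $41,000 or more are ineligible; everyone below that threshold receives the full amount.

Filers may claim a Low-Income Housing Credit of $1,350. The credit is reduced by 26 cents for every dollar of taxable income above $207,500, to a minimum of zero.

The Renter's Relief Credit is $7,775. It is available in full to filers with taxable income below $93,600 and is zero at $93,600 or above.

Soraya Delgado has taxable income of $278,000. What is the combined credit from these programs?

$4,779

Commuter Credit: $278,000 is $27,600 into a $60,000 phase-out range, leaving 32,400/60,000 of the credit: $8,850 × 32,400/60,000 = $4,779.
Energy Efficiency Rebate: $278,000 meets or exceeds the $41,000 cutoff, so the credit is $0.
Low-Income Housing Credit: 26% of the $70,500 excess over $207,500 is $18,330 ≥ base, so the credit is $0.
Renter's Relief Credit: $278,000 meets or exceeds the $93,600 cutoff, so the credit is $0.
Total: $4,779 + $0 + $0 + $0 = $4,779.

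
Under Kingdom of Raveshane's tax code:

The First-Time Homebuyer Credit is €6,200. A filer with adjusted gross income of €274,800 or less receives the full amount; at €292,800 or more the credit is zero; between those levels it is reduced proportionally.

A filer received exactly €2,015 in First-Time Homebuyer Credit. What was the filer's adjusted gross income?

€286,950

€2,015 is 2,015/6,200 of the full €6,200, so 4,185/6,200 of the €18,000 range has been used: income = €274,800 + €18,000 × 4,185/6,200 = €286,950.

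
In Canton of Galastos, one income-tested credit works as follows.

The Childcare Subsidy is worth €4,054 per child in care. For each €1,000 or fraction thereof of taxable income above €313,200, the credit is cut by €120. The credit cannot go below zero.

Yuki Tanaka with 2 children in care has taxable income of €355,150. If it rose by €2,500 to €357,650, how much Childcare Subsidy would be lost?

€360

At €355,150 — base = 2 × €4,054 = €8,108. income exceeds €313,200 by €41,950, which is 42 full-or-partial €1,000 increments; reduction = 42 × €120 = €5,040, leaving €3,068.
At €357,650 — base = 2 × €4,054 = €8,108. income exceeds €313,200 by €44,450, which is 45 full-or-partial €1,000 increments; reduction = 45 × €120 = €5,400, leaving €2,708.
Lost: €3,068 − €2,708 = €360.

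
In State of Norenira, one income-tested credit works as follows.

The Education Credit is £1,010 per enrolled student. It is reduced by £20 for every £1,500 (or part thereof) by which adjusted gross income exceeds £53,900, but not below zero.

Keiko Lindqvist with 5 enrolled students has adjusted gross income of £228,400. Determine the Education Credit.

Education Credit: base = 5 × £1,010 = £5,050. income exceeds £53,900 by £174,500, which is 117 full-or-partial £1,500 increments; reduction = 117 × £20 = £2,340, leaving £2,710.

£2,710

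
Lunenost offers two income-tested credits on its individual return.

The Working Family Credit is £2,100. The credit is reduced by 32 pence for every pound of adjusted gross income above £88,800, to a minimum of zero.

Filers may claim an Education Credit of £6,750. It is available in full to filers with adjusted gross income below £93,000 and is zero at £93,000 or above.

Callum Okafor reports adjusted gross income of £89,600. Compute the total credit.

£8,594

Working Family Credit: 32% of the £800 excess over £88,800 is £256; credit = £2,100 − £256 = £1,844.
Education Credit: £89,600 is below the £93,000 cutoff, so the full £6,750 applies.
Total: £1,844 + £6,750 = £8,594.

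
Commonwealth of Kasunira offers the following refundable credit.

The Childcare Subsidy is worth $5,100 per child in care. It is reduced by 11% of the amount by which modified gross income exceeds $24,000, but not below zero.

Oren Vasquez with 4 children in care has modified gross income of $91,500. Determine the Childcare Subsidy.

Childcare Subsidy: base = 4 × $5,100 = $20,400. 11% of the $67,500 excess over $24,000 is $7,425; credit = $20,400 − $7,425 = $12,975.

$12,975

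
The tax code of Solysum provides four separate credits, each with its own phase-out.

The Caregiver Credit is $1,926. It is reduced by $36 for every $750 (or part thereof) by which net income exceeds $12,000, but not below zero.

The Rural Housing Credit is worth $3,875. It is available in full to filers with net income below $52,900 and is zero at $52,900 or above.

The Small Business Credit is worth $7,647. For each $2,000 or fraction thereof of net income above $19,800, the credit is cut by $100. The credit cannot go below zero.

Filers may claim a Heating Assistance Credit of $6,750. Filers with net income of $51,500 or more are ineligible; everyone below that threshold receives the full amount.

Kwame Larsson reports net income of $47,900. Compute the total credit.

$16,970

Caregiver Credit: income exceeds $12,000 by $35,900, which is 48 full-or-partial $750 increments; reduction = 48 × $36 = $1,728, leaving $198.
Rural Housing Credit: $47,900 is below the $52,900 cutoff, so the full $3,875 applies.
Small Business Credit: income exceeds $19,800 by $28,100, which is 15 full-or-partial $2,000 increments; reduction = 15 × $100 = $1,500, leaving $6,147.
Heating Assistance Credit: $47,900 is below the $51,500 cutoff, so the full $6,750 applies.
Total: $198 + $3,875 + $6,147 + $6,750 = $16,970.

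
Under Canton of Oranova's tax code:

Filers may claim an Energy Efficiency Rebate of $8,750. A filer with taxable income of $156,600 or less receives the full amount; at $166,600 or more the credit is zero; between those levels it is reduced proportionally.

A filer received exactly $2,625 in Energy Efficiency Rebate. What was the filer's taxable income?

$163,600

$2,625 is 2,625/8,750 of the full $8,750, so 6,125/8,750 of the $10,000 range has been used: income = $156,600 + $10,000 × 6,125/8,750 = $163,600.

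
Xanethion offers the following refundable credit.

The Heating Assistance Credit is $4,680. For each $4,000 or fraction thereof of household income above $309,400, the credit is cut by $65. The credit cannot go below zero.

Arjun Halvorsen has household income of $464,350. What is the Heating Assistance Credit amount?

$2,145

Heating Assistance Credit: income exceeds $309,400 by $154,950, which is 39 full-or-partial $4,000 increments; reduction = 39 × $65 = $2,535, leaving $2,145.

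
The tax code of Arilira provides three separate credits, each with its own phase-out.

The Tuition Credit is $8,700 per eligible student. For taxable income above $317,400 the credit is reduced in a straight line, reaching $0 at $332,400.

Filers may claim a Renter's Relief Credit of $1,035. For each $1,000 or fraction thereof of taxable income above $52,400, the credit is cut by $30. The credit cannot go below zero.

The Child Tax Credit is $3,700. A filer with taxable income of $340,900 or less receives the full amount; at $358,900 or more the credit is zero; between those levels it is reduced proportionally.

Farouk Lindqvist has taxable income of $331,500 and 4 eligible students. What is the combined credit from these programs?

Tuition Credit: base = 4 × $8,700 = $34,800. $331,500 is $14,100 into a $15,000 phase-out range, leaving 900/15,000 of the credit: $34,800 × 900/15,000 = $2,088.
Renter's Relief Credit: income exceeds $52,400 by $279,100 → 280 increments × $30 = $8,400 ≥ base, so the credit is $0.
Child Tax Credit: $331,500 is at or below the $340,900 threshold, so the full $3,700 applies.
Total: $2,088 + $0 + $3,700 = $5,788.

$5,788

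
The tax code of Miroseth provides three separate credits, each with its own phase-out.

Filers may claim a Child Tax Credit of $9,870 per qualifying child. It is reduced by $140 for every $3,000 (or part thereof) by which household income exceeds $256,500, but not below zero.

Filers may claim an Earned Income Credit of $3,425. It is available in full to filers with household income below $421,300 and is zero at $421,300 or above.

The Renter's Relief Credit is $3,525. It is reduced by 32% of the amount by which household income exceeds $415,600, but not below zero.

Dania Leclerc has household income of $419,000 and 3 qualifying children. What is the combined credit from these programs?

$27,772

Child Tax Credit: base = 3 × $9,870 = $29,610. income exceeds $256,500 by $162,500, which is 55 full-or-partial $3,000 increments; reduction = 55 × $140 = $7,700, leaving $21,910.
Earned Income Credit: $419,000 is below the $421,300 cutoff, so the full $3,425 applies.
Renter's Relief Credit: 32% of the $3,400 excess over $415,600 is $1,088; credit = $3,525 − $1,088 = $2,437.
Total: $21,910 + $3,425 + $2,437 = $27,772.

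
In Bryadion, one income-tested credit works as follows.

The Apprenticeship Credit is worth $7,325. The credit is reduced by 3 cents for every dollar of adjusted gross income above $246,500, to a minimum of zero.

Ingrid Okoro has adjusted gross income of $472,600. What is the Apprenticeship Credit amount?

Apprenticeship Credit: 3% of the $226,100 excess over $246,500 is $6,783; credit = $7,325 − $6,783 = $542.

$542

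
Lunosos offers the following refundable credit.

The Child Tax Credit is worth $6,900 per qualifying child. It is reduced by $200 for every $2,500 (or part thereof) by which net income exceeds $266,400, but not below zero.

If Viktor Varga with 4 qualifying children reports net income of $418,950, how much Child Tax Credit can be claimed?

$15,200

Child Tax Credit: base = 4 × $6,900 = $27,600. income exceeds $266,400 by $152,550, which is 62 full-or-partial $2,500 increments; reduction = 62 × $200 = $12,400, leaving $15,200.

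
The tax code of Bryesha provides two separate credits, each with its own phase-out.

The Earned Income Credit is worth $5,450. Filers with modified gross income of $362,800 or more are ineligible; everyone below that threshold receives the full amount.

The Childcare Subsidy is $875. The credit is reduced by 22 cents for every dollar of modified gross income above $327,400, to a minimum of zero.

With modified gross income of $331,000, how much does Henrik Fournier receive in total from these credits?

Earned Income Credit: $331,000 is below the $362,800 cutoff, so the full $5,450 applies.
Childcare Subsidy: 22% of the $3,600 excess over $327,400 is $792; credit = $875 − $792 = $83.
Total: $5,450 + $83 = $5,533.

$5,533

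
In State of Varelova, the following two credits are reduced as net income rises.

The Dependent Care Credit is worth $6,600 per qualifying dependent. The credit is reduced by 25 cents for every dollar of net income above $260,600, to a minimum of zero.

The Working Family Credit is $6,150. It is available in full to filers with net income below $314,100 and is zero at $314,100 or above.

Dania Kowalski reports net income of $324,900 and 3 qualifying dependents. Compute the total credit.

$3,725

Dependent Care Credit: base = 3 × $6,600 = $19,800. 25% of the $64,300 excess over $260,600 is $16,075; credit = $19,800 − $16,075 = $3,725.
Working Family Credit: $324,900 meets or exceeds the $314,100 cutoff, so the credit is $0.
Total: $3,725 + $0 = $3,725.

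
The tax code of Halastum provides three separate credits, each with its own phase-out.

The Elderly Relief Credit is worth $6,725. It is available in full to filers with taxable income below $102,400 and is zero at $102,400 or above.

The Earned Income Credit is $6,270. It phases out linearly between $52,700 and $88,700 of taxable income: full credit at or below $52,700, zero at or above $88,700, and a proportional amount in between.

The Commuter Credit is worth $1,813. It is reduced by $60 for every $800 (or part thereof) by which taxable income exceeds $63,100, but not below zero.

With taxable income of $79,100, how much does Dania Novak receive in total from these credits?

$9,010

Elderly Relief Credit: $79,100 is below the $102,400 cutoff, so the full $6,725 applies.
Earned Income Credit: $79,100 is $26,400 into a $36,000 phase-out range, leaving 9,600/36,000 of the credit: $6,270 × 9,600/36,000 = $1,672.
Commuter Credit: income exceeds $63,100 by $16,000, which is 20 full-or-partial $800 increments; reduction = 20 × $60 = $1,200, leaving $613.
Total: $6,725 + $1,672 + $613 = $9,010.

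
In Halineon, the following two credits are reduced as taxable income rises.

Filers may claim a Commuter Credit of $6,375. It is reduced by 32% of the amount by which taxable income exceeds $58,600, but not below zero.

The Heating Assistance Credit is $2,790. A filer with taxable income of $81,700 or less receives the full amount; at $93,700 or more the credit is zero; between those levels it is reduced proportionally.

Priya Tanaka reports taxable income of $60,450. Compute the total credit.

$8,573

Commuter Credit: 32% of the $1,850 excess over $58,600 is $592; credit = $6,375 − $592 = $5,783.
Heating Assistance Credit: $60,450 is at or below the $81,700 threshold, so the full $2,790 applies.
Total: $5,783 + $2,790 = $8,573.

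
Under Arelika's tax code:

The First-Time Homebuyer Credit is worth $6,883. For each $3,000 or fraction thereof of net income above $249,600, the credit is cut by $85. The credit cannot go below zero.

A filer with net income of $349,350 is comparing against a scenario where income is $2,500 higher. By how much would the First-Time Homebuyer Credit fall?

At $349,350 — income exceeds $249,600 by $99,750, which is 34 full-or-partial $3,000 increments; reduction = 34 × $85 = $2,890, leaving $3,993.
At $351,850 — income exceeds $249,600 by $102,250, which is 35 full-or-partial $3,000 increments; reduction = 35 × $85 = $2,975, leaving $3,908.
Lost: $3,993 − $3,908 = $85.

$85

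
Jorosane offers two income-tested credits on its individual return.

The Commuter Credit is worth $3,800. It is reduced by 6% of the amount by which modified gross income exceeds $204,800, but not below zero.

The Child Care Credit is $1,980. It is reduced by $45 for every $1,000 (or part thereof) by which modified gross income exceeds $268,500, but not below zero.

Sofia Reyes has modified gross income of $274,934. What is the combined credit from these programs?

$1,665

Commuter Credit: 6% of the $70,134 excess over $204,800 is $4,208.04 ≥ base, so the credit is $0.
Child Care Credit: income exceeds $268,500 by $6,434, which is 7 full-or-partial $1,000 increments; reduction = 7 × $45 = $315, leaving $1,665.
Total: $0 + $1,665 = $1,665.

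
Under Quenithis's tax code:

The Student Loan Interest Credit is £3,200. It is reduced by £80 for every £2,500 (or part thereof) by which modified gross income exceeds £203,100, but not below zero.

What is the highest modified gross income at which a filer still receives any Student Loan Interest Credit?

After 39 increments the reduction is 39 × £80 = £3,120, leaving £80; one more increment wipes it out. Increment 39 ends at excess 39 × £2,500 = £97,500, so the highest qualifying income is £203,100 + £97,500 = £300,600.

£300,600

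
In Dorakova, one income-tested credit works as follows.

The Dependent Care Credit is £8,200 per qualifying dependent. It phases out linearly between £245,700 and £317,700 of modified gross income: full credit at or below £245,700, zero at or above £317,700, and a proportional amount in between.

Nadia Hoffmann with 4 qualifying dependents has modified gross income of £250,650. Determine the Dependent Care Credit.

Dependent Care Credit: base = 4 × £8,200 = £32,800. £250,650 is £4,950 into a £72,000 phase-out range, leaving 67,050/72,000 of the credit: £32,800 × 67,050/72,000 = £30,545.

£30,545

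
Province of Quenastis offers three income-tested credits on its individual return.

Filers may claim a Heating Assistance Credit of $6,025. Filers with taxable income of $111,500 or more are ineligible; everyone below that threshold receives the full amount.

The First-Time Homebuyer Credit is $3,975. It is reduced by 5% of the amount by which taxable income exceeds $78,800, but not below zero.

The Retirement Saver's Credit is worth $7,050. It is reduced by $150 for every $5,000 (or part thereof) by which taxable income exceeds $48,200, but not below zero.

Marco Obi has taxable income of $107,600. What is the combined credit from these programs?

Heating Assistance Credit: $107,600 is below the $111,500 cutoff, so the full $6,025 applies.
First-Time Homebuyer Credit: 5% of the $28,800 excess over $78,800 is $1,440; credit = $3,975 − $1,440 = $2,535.
Retirement Saver's Credit: income exceeds $48,200 by $59,400, which is 12 full-or-partial $5,000 increments; reduction = 12 × $150 = $1,800, leaving $5,250.
Total: $6,025 + $2,535 + $5,250 = $13,810.

$13,810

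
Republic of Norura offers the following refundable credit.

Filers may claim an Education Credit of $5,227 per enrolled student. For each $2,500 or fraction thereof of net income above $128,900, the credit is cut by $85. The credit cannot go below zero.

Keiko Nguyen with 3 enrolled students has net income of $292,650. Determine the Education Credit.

Education Credit: base = 3 × $5,227 = $15,681. income exceeds $128,900 by $163,750, which is 66 full-or-partial $2,500 increments; reduction = 66 × $85 = $5,610, leaving $10,071.

$10,071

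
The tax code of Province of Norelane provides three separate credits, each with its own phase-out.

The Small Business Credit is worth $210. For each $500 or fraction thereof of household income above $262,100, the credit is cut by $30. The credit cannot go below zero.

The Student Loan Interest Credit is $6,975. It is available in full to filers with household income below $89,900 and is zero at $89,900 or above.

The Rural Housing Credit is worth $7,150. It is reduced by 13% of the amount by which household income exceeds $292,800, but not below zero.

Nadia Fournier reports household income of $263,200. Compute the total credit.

$7,270

Small Business Credit: income exceeds $262,100 by $1,100, which is 3 full-or-partial $500 increments; reduction = 3 × $30 = $90, leaving $120.
Student Loan Interest Credit: $263,200 meets or exceeds the $89,900 cutoff, so the credit is $0.
Rural Housing Credit: $263,200 is at or below the $292,800 threshold, so the full $7,150 applies.
Total: $120 + $0 + $7,150 = $7,270.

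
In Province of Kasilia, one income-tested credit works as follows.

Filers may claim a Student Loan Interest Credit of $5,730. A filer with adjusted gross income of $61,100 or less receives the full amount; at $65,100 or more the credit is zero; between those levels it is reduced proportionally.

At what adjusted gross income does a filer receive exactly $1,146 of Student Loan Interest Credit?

$64,300

$1,146 is 1,146/5,730 of the full $5,730, so 4,584/5,730 of the $4,000 range has been used: income = $61,100 + $4,000 × 4,584/5,730 = $64,300.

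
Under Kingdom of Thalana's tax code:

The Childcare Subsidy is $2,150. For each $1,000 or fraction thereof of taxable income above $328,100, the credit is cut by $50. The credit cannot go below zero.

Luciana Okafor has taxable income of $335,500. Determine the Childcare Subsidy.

$1,750

Childcare Subsidy: income exceeds $328,100 by $7,400, which is 8 full-or-partial $1,000 increments; reduction = 8 × $50 = $400, leaving $1,750.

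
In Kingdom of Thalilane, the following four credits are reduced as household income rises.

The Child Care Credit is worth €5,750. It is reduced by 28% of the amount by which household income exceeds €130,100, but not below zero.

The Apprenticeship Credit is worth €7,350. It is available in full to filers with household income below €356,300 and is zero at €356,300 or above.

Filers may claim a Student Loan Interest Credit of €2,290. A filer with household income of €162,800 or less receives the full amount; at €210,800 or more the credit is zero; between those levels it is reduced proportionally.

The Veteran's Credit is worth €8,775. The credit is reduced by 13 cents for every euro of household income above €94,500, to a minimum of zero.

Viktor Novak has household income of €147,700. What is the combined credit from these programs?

Child Care Credit: 28% of the €17,600 excess over €130,100 is €4,928; credit = €5,750 − €4,928 = €822.
Apprenticeship Credit: €147,700 is below the €356,300 cutoff, so the full €7,350 applies.
Student Loan Interest Credit: €147,700 is at or below the €162,800 threshold, so the full €2,290 applies.
Veteran's Credit: 13% of the €53,200 excess over €94,500 is €6,916; credit = €8,775 − €6,916 = €1,859.
Total: €822 + €7,350 + €2,290 + €1,859 = €12,321.

€12,321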